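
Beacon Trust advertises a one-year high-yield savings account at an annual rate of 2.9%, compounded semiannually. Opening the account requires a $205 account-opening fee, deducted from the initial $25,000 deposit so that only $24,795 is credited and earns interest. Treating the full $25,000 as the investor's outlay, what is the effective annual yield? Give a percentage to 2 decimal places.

2.08%

Value after one year: 24,795 × (1 + 0.029/2)^2 = 24,795 × 1.029210 = $25,519.27.
Effective yield on the $25,000 outlay: 25,519.27 / 25,000 − 1 = 0.020771 = 2.08%.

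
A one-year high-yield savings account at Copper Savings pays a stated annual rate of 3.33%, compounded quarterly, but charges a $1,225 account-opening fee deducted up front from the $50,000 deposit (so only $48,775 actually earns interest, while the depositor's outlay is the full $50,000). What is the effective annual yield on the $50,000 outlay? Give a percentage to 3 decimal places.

Value after one year: 48,775 × (1 + 0.0333/4)^4 = 48,775 × 1.033718 = $50,419.60.
Effective yield on the $50,000 outlay: 50,419.60 / 50,000 − 1 = 0.008392 = 0.839%.

0.839%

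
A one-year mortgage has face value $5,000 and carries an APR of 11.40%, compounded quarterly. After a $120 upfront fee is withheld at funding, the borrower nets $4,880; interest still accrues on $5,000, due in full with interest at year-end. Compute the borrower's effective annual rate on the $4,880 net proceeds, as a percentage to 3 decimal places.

Amount owed after one year: 5,000 × (1 + 0.1140/4)^4 = 5,000 × 1.118967 = $5,594.83.
Effective rate on net proceeds: 5,594.83 / 4,880 − 1 = 0.146482 = 14.648%.

14.648%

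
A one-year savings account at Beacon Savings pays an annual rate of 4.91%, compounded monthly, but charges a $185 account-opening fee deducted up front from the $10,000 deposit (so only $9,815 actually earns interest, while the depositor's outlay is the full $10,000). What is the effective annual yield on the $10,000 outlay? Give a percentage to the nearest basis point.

Value after one year: 9,815 × (1 + 0.0491/12)^12 = 9,815 × 1.050220 = $10,307.91.
Effective yield on the $10,000 outlay: 10,307.91 / 10,000 − 1 = 0.030791 = 3.08%.

3.08%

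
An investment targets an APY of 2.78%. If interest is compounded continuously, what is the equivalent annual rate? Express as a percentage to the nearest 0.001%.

Continuous: nominal r satisfies e^r − 1 = 0.0278.
r = ln(1 + 0.0278) = ln(1.0278) = 0.027421 = 2.742%.

2.742%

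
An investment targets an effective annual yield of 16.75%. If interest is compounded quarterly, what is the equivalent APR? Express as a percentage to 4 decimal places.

(1 + r/4)^4 − 1 = 0.1675, so 1 + r/4 = 1.1675^(1/4).
r/4 = 0.039475, so r = 0.157902 = 15.7902%.

15.7902%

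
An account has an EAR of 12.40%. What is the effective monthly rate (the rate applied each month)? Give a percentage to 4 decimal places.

0.9789%

The per-month rate i satisfies (1 + i)^12 = 1 + 0.1240.
i = 1.1240^(1/12) − 1 = 0.0097887 = 0.9789%.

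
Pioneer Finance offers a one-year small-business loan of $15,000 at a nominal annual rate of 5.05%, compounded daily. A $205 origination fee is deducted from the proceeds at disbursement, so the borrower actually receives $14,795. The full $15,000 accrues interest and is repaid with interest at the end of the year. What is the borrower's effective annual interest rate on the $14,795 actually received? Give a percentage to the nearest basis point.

6.64%

Amount owed after one year: 15,000 × (1 + 0.0505/365)^365 = 15,000 × 1.051793 = $15,776.90.
Effective rate on net proceeds: 15,776.90 / 14,795 − 1 = 0.066367 = 6.64%.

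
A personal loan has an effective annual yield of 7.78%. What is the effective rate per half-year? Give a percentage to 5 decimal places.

The per-half-year rate i satisfies (1 + i)^2 = 1 + 0.0778.
i = 1.0778^(1/2) − 1 = 0.0381715 = 3.81715%.

3.81715%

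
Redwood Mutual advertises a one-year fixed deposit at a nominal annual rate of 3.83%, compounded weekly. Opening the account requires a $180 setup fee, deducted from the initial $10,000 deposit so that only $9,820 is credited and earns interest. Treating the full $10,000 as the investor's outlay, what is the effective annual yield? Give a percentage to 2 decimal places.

2.03%

Value after one year: 9,820 × (1 + 0.0383/52)^52 = 9,820 × 1.039028 = $10,203.26.
Effective yield on the $10,000 outlay: 10,203.26 / 10,000 − 1 = 0.020326 = 2.03%.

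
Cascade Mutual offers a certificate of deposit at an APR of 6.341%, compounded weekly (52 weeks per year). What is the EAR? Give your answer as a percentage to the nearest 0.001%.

EAR = (1 + 0.06341/52)^52 − 1.
= (1 + 0.001219)^52 − 1 = 1.065422 − 1 = 6.542%.

6.542%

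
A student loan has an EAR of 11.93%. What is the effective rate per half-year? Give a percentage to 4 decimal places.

5.7970%

The per-half-year rate i satisfies (1 + i)^2 = 1 + 0.1193.
i = 1.1193^(1/2) − 1 = 0.0579698 = 5.7970%.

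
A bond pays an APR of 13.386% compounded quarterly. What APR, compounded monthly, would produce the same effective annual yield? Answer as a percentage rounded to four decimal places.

EAR = (1 + 0.13386/4)^4 − 1 = 0.140731.
Solve (1 + r/12)^12 = 1.140731: r/12 = 1.140731^(1/12) − 1 = 0.011033, so r = 0.132394 = 13.2394%.

13.2394%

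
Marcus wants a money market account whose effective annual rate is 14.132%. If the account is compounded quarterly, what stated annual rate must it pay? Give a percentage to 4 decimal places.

(1 + r/4)^4 − 1 = 0.14132, so 1 + r/4 = 1.14132^(1/4).
r/4 = 0.033598, so r = 0.134394 = 13.4394%.

13.4394%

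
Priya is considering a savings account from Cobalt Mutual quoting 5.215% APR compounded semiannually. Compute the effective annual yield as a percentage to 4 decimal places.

5.2830%

EAR = (1 + 0.05215/2)^2 − 1.
= (1 + 0.026075)^2 − 1 = 1.052830 − 1 = 5.2830%.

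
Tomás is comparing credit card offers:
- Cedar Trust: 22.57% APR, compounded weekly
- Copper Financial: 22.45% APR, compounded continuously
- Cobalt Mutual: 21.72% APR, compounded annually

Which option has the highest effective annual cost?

Cedar Trust: (1 + 0.2257/52)^52 − 1 = 25.259%
Copper Financial: e^0.2245 − 1 = 25.170%
Cobalt Mutual: compounded annually, EAR = 21.720%
The highest effective annual rate is Cedar Trust at 25.259%.

Cedar Trust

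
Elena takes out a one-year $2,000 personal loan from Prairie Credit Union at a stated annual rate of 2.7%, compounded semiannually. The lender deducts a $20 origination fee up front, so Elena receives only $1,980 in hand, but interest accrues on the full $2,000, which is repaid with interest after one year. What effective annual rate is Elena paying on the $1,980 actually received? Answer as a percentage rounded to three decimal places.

3.756%

Amount owed after one year: 2,000 × (1 + 0.027/2)^2 = 2,000 × 1.027182 = $2,054.36.
Effective rate on net proceeds: 2,054.36 / 1,980 − 1 = 0.037558 = 3.756%.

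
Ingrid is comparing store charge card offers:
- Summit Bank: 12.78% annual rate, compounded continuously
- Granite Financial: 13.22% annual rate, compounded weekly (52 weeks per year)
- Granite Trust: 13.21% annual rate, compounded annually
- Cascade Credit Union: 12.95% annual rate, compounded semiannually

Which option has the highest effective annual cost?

Summit Bank: e^0.1278 − 1 = 13.633%
Granite Financial: (1 + 0.1322/52)^52 − 1 = 14.115%
Granite Trust: compounded annually, EAR = 13.210%
Cascade Credit Union: (1 + 0.1295/2)^2 − 1 = 13.369%
The highest effective annual rate is Granite Financial at 14.115%.

Granite Financial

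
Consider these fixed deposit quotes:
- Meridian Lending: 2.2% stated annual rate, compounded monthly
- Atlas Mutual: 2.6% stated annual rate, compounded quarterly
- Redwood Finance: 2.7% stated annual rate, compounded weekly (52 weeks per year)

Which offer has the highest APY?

Meridian Lending: (1 + 0.022/12)^12 − 1 = 2.222%
Atlas Mutual: (1 + 0.026/4)^4 − 1 = 2.625%
Redwood Finance: (1 + 0.027/52)^52 − 1 = 2.736%
The highest effective annual rate is Redwood Finance at 2.736%.

Redwood Finance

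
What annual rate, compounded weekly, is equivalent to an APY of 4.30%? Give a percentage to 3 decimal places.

(1 + r/52)^52 − 1 = 0.0430, so 1 + r/52 = 1.0430^(1/52).
r/52 = 0.000810, so r = 0.042118 = 4.212%.

4.212%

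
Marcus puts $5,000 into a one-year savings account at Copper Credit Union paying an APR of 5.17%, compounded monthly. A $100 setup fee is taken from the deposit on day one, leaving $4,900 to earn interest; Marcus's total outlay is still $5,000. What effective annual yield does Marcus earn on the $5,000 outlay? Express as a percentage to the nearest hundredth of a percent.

Value after one year: 4,900 × (1 + 0.0517/12)^12 = 4,900 × 1.052943 = $5,159.42.
Effective yield on the $5,000 outlay: 5,159.42 / 5,000 − 1 = 0.031884 = 3.19%.

3.19%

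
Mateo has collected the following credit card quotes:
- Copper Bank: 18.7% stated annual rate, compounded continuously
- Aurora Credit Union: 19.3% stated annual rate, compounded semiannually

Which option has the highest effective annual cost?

Copper Bank: e^0.187 − 1 = 20.563%
Aurora Credit Union: (1 + 0.193/2)^2 − 1 = 20.231%
The highest effective annual rate is Copper Bank at 20.563%.

Copper Bank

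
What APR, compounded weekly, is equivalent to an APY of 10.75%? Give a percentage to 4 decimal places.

(1 + r/52)^52 − 1 = 0.1075, so 1 + r/52 = 1.1075^(1/52).
r/52 = 0.001965, so r = 0.102206 = 10.2206%.

10.2206%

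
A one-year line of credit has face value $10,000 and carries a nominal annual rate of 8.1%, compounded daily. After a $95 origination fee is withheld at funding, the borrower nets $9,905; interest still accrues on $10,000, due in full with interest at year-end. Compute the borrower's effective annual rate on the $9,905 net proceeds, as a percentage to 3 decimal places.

9.476%

Amount owed after one year: 10,000 × (1 + 0.081/365)^365 = 10,000 × 1.084361 = $10,843.61.
Effective rate on net proceeds: 10,843.61 / 9,905 − 1 = 0.094761 = 9.476%.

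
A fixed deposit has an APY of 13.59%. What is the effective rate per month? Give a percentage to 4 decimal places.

The per-month rate i satisfies (1 + i)^12 = 1 + 0.1359.
i = 1.1359^(1/12) − 1 = 0.0106754 = 1.0675%.

1.0675%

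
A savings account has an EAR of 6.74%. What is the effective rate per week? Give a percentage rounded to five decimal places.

The per-week rate i satisfies (1 + i)^52 = 1 + 0.0674.
i = 1.0674^(1/52) − 1 = 0.0012551 = 0.12551%.

0.12551%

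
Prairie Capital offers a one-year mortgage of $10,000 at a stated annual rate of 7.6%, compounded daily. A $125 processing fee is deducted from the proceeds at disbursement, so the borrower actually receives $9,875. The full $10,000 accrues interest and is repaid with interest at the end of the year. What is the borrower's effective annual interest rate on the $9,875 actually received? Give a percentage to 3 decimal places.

Amount owed after one year: 10,000 × (1 + 0.076/365)^365 = 10,000 × 1.078954 = $10,789.54.
Effective rate on net proceeds: 10,789.54 / 9,875 − 1 = 0.092612 = 9.261%.

9.261%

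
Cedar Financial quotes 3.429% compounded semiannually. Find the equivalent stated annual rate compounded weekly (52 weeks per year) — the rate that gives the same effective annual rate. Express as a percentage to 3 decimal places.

3.401%

EAR = (1 + 0.03429/2)^2 − 1 = 0.034584.
Solve (1 + r/52)^52 = 1.034584: r/52 = 1.034584^(1/52) − 1 = 0.000654, so r = 0.034010 = 3.401%.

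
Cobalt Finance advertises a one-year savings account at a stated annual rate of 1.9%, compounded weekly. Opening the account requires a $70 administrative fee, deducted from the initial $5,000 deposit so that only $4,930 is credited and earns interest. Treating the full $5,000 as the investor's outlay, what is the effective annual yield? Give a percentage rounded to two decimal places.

Value after one year: 4,930 × (1 + 0.019/52)^52 = 4,930 × 1.019178 = $5,024.55.
Effective yield on the $5,000 outlay: 5,024.55 / 5,000 − 1 = 0.004910 = 0.49%.

0.49%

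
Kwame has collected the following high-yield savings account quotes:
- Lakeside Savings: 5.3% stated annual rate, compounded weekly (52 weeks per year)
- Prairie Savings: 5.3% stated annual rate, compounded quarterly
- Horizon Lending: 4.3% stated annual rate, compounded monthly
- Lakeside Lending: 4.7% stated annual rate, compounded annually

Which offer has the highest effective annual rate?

Lakeside Savings: (1 + 0.053/52)^52 − 1 = 5.440%
Prairie Savings: (1 + 0.053/4)^4 − 1 = 5.406%
Horizon Lending: (1 + 0.043/12)^12 − 1 = 4.386%
Lakeside Lending: compounded annually, EAR = 4.700%
The highest effective annual rate is Lakeside Savings at 5.440%.

Lakeside Savings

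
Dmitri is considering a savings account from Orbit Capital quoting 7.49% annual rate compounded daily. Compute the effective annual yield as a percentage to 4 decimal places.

EAR = (1 + 0.0749/365)^365 − 1.
= (1 + 0.000205)^365 − 1 = 1.077768 − 1 = 7.7768%.

7.7768%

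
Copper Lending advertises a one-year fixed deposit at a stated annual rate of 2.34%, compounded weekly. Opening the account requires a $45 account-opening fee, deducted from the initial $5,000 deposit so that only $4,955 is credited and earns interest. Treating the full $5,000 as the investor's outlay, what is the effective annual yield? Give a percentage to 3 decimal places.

Value after one year: 4,955 × (1 + 0.0234/52)^52 = 4,955 × 1.023671 = $5,072.29.
Effective yield on the $5,000 outlay: 5,072.29 / 5,000 − 1 = 0.014458 = 1.446%.

1.446%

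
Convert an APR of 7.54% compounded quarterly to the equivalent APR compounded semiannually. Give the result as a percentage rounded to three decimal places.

7.611%

EAR = (1 + 0.0754/4)^4 − 1 = 0.077559.
Solve (1 + r/2)^2 = 1.077559: r/2 = 1.077559^(1/2) − 1 = 0.038055, so r = 0.076111 = 7.611%.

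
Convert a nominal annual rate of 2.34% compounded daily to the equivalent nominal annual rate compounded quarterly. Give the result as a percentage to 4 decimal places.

2.3468%

EAR = (1 + 0.0234/365)^365 − 1 = 0.023675.
Solve (1 + r/4)^4 = 1.023675: r/4 = 1.023675^(1/4) − 1 = 0.005867, so r = 0.023468 = 2.3468%.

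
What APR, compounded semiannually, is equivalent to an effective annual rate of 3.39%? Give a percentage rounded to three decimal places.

(1 + r/2)^2 − 1 = 0.0339, so 1 + r/2 = 1.0339^(1/2).
r/2 = 0.016809, so r = 0.033617 = 3.362%.

3.362%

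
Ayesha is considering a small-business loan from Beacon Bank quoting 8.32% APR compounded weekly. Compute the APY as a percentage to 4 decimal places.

EAR = (1 + 0.0832/52)^52 − 1.
= (1 + 0.001600)^52 − 1 = 1.086687 − 1 = 8.6687%.

8.6687%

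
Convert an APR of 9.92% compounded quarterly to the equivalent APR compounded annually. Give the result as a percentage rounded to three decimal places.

10.295%

EAR = (1 + 0.0992/4)^4 − 1 = 0.102952.
Compounded annually, the equivalent nominal rate is the EAR itself: 10.295%.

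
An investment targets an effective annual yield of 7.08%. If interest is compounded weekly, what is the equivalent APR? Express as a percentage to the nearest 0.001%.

(1 + r/52)^52 − 1 = 0.0708, so 1 + r/52 = 1.0708^(1/52).
r/52 = 0.001316, so r = 0.068451 = 6.845%.

6.845%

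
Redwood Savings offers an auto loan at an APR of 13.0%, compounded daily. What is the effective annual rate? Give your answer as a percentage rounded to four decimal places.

13.8802%

EAR = (1 + 0.130/365)^365 − 1.
= 1.138802 − 1 = 13.8802%.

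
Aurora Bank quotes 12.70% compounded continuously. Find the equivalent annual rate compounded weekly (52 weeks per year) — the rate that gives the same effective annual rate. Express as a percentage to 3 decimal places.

12.716%

EAR under continuous compounding: e^0.1270 − 1 = 0.135417.
Solve (1 + r/52)^52 = 1.135417: r/52 = 1.135417^(1/52) − 1 = 0.002445, so r = 0.127155 = 12.716%.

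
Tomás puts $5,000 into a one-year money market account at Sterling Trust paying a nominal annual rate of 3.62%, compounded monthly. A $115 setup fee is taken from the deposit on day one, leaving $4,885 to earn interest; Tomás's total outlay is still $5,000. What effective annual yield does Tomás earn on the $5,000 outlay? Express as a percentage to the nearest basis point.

Value after one year: 4,885 × (1 + 0.0362/12)^12 = 4,885 × 1.036807 = $5,064.80.
Effective yield on the $5,000 outlay: 5,064.80 / 5,000 − 1 = 0.012960 = 1.30%.

1.30%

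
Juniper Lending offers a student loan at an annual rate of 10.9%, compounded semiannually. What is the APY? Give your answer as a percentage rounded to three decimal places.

EAR = (1 + 0.109/2)^2 − 1.
= 1.111970 − 1 = 11.197%.

11.197%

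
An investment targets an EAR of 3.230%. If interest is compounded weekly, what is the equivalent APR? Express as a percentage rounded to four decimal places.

(1 + r/52)^52 − 1 = 0.03230, so 1 + r/52 = 1.03230^(1/52).
r/52 = 0.000612, so r = 0.031799 = 3.1799%.

3.1799%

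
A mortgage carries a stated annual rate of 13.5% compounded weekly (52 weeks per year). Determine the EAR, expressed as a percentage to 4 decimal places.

14.4337%

EAR = (1 + 0.135/52)^52 − 1.
= 1.144337 − 1 = 14.4337%.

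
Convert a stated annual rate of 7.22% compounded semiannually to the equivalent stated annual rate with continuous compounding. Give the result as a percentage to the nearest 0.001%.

EAR = (1 + 0.0722/2)^2 − 1 = 0.073503.
Equivalent continuous rate: r = ln(1 + 0.073503) = 0.070927 = 7.093%.

7.093%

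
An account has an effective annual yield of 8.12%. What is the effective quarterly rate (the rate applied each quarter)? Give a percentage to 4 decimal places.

The per-quarter rate i satisfies (1 + i)^4 = 1 + 0.0812.
i = 1.0812^(1/4) − 1 = 0.0197096 = 1.9710%.

1.9710%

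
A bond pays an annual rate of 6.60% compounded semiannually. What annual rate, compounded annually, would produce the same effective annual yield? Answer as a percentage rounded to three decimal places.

6.709%

EAR = (1 + 0.0660/2)^2 − 1 = 0.067089.
Compounded annually, the equivalent nominal rate is the EAR itself: 6.709%.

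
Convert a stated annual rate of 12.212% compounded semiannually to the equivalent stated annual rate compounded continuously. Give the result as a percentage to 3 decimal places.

11.854%

EAR = (1 + 0.12212/2)^2 − 1 = 0.125848.
Equivalent continuous rate: r = ln(1 + 0.125848) = 0.118537 = 11.854%.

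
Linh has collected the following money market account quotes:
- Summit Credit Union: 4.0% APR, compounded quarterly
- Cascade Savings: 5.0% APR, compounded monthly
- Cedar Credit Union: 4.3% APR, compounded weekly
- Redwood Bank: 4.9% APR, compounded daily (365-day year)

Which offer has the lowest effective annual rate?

Summit Credit Union

Summit Credit Union: (1 + 0.040/4)^4 − 1 = 4.060%
Cascade Savings: (1 + 0.050/12)^12 − 1 = 5.116%
Cedar Credit Union: (1 + 0.043/52)^52 − 1 = 4.392%
Redwood Bank: (1 + 0.049/365)^365 − 1 = 5.022%
The lowest effective annual rate is Summit Credit Union at 4.060%.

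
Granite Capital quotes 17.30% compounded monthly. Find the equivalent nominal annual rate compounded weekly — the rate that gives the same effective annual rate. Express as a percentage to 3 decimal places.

EAR = (1 + 0.1730/12)^12 − 1 = 0.187399.
Solve (1 + r/52)^52 = 1.187399: r/52 = 1.187399^(1/52) − 1 = 0.003309, so r = 0.172049 = 17.205%.

17.205%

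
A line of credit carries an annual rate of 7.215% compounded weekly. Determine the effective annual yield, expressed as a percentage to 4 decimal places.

EAR = (1 + 0.07215/52)^52 − 1.
= 1.074763 − 1 = 7.4763%.

7.4763%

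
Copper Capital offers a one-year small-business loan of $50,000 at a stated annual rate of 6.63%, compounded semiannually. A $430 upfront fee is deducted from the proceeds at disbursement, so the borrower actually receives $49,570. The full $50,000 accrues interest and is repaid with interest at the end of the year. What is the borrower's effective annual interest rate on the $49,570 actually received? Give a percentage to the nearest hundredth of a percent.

7.67%

Amount owed after one year: 50,000 × (1 + 0.0663/2)^2 = 50,000 × 1.067399 = $53,369.95.
Effective rate on net proceeds: 53,369.95 / 49,570 − 1 = 0.076658 = 7.67%.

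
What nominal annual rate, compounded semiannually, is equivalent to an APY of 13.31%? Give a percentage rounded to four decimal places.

12.8943%

(1 + r/2)^2 − 1 = 0.1331, so 1 + r/2 = 1.1331^(1/2).
r/2 = 0.064472, so r = 0.128943 = 12.8943%.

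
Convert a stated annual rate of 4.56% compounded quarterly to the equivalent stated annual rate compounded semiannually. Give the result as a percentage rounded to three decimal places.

EAR = (1 + 0.0456/4)^4 − 1 = 0.046386.
Solve (1 + r/2)^2 = 1.046386: r/2 = 1.046386^(1/2) − 1 = 0.022930, so r = 0.045860 = 4.586%.

4.586%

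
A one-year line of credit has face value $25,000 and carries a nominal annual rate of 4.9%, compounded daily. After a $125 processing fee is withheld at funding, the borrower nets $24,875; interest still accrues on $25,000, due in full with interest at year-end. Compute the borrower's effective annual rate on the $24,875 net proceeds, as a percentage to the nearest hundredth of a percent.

5.55%

Amount owed after one year: 25,000 × (1 + 0.049/365)^365 = 25,000 × 1.050217 = $26,255.42.
Effective rate on net proceeds: 26,255.42 / 24,875 − 1 = 0.055494 = 5.55%.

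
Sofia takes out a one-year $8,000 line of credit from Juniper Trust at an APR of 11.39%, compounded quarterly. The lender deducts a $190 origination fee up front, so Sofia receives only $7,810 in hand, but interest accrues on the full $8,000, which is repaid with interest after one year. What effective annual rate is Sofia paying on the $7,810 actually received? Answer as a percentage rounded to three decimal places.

14.608%

Amount owed after one year: 8,000 × (1 + 0.1139/4)^4 = 8,000 × 1.118858 = $8,950.86.
Effective rate on net proceeds: 8,950.86 / 7,810 − 1 = 0.146077 = 14.608%.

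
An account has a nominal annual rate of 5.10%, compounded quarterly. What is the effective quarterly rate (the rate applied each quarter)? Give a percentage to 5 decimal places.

With a nominal annual rate compounded quarterly, the periodic rate is the nominal rate divided by 4.
i = 0.0510 / 4 = 0.0127500 = 1.27500%.

1.27500%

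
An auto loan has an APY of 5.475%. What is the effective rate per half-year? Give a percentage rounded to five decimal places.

2.70102%

The per-half-year rate i satisfies (1 + i)^2 = 1 + 0.05475.
i = 1.05475^(1/2) − 1 = 0.0270102 = 2.70102%.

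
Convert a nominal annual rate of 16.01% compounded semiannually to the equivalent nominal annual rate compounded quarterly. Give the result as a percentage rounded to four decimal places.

15.7018%

EAR = (1 + 0.1601/2)^2 − 1 = 0.166508.
Solve (1 + r/4)^4 = 1.166508: r/4 = 1.166508^(1/4) − 1 = 0.039255, so r = 0.157018 = 15.7018%.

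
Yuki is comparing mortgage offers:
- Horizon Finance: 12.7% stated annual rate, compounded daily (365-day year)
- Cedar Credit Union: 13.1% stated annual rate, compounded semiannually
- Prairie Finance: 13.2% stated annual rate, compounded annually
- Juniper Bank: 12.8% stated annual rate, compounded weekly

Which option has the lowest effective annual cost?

Prairie Finance

Horizon Finance: (1 + 0.127/365)^365 − 1 = 13.539%
Cedar Credit Union: (1 + 0.131/2)^2 − 1 = 13.529%
Prairie Finance: compounded annually, EAR = 13.200%
Juniper Bank: (1 + 0.128/52)^52 − 1 = 13.637%
The lowest effective annual rate is Prairie Finance at 13.200%.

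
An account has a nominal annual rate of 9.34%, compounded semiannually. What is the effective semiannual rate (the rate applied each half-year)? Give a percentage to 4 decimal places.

With a nominal annual rate compounded semiannually, the periodic rate is the nominal rate divided by 2.
i = 0.0934 / 2 = 0.0467000 = 4.6700%.

4.6700%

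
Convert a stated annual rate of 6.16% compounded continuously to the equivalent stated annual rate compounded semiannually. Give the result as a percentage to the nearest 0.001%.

EAR under continuous compounding: e^0.0616 − 1 = 0.063537.
Solve (1 + r/2)^2 = 1.063537: r/2 = 1.063537^(1/2) − 1 = 0.031279, so r = 0.062558 = 6.256%.

6.256%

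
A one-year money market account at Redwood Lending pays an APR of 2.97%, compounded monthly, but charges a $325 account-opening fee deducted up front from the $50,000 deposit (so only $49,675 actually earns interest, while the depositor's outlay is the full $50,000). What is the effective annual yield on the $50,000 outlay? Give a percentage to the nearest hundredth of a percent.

2.34%

Value after one year: 49,675 × (1 + 0.0297/12)^12 = 49,675 × 1.030108 = $51,170.60.
Effective yield on the $50,000 outlay: 51,170.60 / 50,000 − 1 = 0.023412 = 2.34%.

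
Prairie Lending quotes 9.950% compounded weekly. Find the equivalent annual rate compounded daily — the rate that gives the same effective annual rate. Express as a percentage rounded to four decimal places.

9.9418%

EAR = (1 + 0.09950/52)^52 − 1 = 0.104513.
Solve (1 + r/365)^365 = 1.104513: r/365 = 1.104513^(1/365) − 1 = 0.000272, so r = 0.099418 = 9.9418%.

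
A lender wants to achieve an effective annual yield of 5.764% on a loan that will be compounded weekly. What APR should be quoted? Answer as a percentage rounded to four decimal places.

(1 + r/52)^52 − 1 = 0.05764, so 1 + r/52 = 1.05764^(1/52).
r/52 = 0.001078, so r = 0.056070 = 5.6070%.

5.6070%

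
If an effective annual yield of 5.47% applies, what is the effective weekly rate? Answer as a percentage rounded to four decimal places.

The per-week rate i satisfies (1 + i)^52 = 1 + 0.0547.
i = 1.0547^(1/52) − 1 = 0.0010247 = 0.1025%.

0.1025%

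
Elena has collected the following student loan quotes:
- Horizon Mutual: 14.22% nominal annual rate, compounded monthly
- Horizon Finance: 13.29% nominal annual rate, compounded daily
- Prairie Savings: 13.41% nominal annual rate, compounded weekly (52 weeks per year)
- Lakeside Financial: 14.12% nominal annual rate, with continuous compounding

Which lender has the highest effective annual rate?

Horizon Mutual

Horizon Mutual: (1 + 0.1422/12)^12 − 1 = 15.184%
Horizon Finance: (1 + 0.1329/365)^365 − 1 = 14.211%
Prairie Savings: (1 + 0.1341/52)^52 − 1 = 14.331%
Lakeside Financial: e^0.1412 − 1 = 15.165%
The highest effective annual rate is Horizon Mutual at 15.184%.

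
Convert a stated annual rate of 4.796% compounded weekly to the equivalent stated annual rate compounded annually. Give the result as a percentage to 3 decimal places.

4.911%

EAR = (1 + 0.04796/52)^52 − 1 = 0.049106.
Compounded annually, the equivalent nominal rate is the EAR itself: 4.911%.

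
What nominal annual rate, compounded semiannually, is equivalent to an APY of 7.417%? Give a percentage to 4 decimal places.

(1 + r/2)^2 − 1 = 0.07417, so 1 + r/2 = 1.07417^(1/2).
r/2 = 0.036422, so r = 0.072843 = 7.2843%.

7.2843%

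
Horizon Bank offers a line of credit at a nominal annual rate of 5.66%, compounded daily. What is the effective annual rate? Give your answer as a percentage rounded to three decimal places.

5.823%

EAR = (1 + 0.0566/365)^365 − 1.
= (1 + 0.000155)^365 − 1 = 1.058228 − 1 = 5.823%.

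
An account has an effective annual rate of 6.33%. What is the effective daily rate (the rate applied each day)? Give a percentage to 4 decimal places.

The per-day rate i satisfies (1 + i)^365 = 1 + 0.0633.
i = 1.0633^(1/365) − 1 = 0.0001682 = 0.0168%.

0.0168%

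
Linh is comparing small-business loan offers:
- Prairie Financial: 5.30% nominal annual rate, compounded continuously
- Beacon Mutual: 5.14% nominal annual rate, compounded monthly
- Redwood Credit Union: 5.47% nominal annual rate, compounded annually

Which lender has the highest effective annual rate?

Redwood Credit Union

Prairie Financial: e^0.0530 − 1 = 5.443%
Beacon Mutual: (1 + 0.0514/12)^12 − 1 = 5.263%
Redwood Credit Union: compounded annually, EAR = 5.470%
The highest effective annual rate is Redwood Credit Union at 5.470%.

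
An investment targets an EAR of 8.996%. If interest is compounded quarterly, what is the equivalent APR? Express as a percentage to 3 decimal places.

8.708%

(1 + r/4)^4 − 1 = 0.08996, so 1 + r/4 = 1.08996^(1/4).
r/4 = 0.021769, so r = 0.087075 = 8.708%.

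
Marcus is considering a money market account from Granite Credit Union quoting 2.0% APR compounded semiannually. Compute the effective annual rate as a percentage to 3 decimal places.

2.010%

EAR = (1 + 0.020/2)^2 − 1.
= (1 + 0.010000)^2 − 1 = 1.020100 − 1 = 2.010%.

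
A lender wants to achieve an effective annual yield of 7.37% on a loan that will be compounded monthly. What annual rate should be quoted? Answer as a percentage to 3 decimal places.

7.132%

(1 + r/12)^12 − 1 = 0.0737, so 1 + r/12 = 1.0737^(1/12).
r/12 = 0.005943, so r = 0.071322 = 7.132%.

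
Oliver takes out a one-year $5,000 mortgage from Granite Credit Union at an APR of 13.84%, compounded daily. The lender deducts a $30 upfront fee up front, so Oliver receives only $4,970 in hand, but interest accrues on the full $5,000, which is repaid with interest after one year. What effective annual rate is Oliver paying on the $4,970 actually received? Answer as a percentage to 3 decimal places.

Amount owed after one year: 5,000 × (1 + 0.1384/365)^365 = 5,000 × 1.148405 = $5,742.02.
Effective rate on net proceeds: 5,742.02 / 4,970 − 1 = 0.155337 = 15.534%.

15.534%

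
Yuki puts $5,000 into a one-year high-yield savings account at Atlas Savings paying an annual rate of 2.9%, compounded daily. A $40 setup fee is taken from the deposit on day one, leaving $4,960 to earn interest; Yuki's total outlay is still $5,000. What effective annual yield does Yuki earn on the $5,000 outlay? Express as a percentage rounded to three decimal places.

Value after one year: 4,960 × (1 + 0.029/365)^365 = 4,960 × 1.029423 = $5,105.94.
Effective yield on the $5,000 outlay: 5,105.94 / 5,000 − 1 = 0.021188 = 2.119%.

2.119%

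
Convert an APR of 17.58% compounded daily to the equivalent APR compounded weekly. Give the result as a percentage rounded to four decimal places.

17.6055%

EAR = (1 + 0.1758/365)^365 − 1 = 0.192149.
Solve (1 + r/52)^52 = 1.192149: r/52 = 1.192149^(1/52) − 1 = 0.003386, so r = 0.176055 = 17.6055%.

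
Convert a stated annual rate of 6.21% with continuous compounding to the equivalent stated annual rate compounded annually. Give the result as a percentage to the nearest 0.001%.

EAR under continuous compounding: e^0.0621 − 1 = 0.064069.
Compounded annually, the equivalent nominal rate is the EAR itself: 6.407%.

6.407%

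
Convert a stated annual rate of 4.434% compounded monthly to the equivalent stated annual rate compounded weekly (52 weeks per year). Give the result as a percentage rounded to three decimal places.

EAR = (1 + 0.04434/12)^12 − 1 = 0.045252.
Solve (1 + r/52)^52 = 1.045252: r/52 = 1.045252^(1/52) − 1 = 0.000851, so r = 0.044277 = 4.428%.

4.428%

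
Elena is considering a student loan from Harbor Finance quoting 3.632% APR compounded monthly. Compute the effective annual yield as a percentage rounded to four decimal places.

EAR = (1 + 0.03632/12)^12 − 1.
= 1.036931 − 1 = 3.6931%.

3.6931%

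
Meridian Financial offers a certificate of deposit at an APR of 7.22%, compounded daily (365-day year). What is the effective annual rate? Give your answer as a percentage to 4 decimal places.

EAR = (1 + 0.0722/365)^365 − 1.
= (1 + 0.000198)^365 − 1 = 1.074863 − 1 = 7.4863%.

7.4863%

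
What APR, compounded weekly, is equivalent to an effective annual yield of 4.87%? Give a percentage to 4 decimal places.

4.7573%

(1 + r/52)^52 − 1 = 0.0487, so 1 + r/52 = 1.0487^(1/52).
r/52 = 0.000915, so r = 0.047573 = 4.7573%.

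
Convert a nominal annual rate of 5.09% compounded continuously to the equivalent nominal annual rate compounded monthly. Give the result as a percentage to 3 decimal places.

EAR under continuous compounding: e^0.0509 − 1 = 0.052218.
Solve (1 + r/12)^12 = 1.052218: r/12 = 1.052218^(1/12) − 1 = 0.004251, so r = 0.051008 = 5.101%.

5.101%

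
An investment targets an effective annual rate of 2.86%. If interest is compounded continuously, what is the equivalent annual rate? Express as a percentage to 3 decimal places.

Continuous: nominal r satisfies e^r − 1 = 0.0286.
r = ln(1 + 0.0286) = ln(1.0286) = 0.028199 = 2.820%.

2.820%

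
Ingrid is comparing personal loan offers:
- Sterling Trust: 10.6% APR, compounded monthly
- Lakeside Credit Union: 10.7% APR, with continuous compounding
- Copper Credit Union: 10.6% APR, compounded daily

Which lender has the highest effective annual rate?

Sterling Trust: (1 + 0.106/12)^12 − 1 = 11.130%
Lakeside Credit Union: e^0.107 − 1 = 11.293%
Copper Credit Union: (1 + 0.106/365)^365 − 1 = 11.180%
The highest effective annual rate is Lakeside Credit Union at 11.293%.

Lakeside Credit Union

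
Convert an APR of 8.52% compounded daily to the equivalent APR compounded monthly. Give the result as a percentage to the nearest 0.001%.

8.549%

EAR = (1 + 0.0852/365)^365 − 1 = 0.088924.
Solve (1 + r/12)^12 = 1.088924: r/12 = 1.088924^(1/12) − 1 = 0.007124, so r = 0.085493 = 8.549%.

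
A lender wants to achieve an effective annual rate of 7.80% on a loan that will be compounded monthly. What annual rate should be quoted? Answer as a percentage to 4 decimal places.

(1 + r/12)^12 − 1 = 0.0780, so 1 + r/12 = 1.0780^(1/12).
r/12 = 0.006279, so r = 0.075343 = 7.5343%.

7.5343%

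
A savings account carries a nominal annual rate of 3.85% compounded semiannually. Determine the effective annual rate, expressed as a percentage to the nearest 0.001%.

EAR = (1 + 0.0385/2)^2 − 1.
= (1 + 0.019250)^2 − 1 = 1.038871 − 1 = 3.887%.

3.887%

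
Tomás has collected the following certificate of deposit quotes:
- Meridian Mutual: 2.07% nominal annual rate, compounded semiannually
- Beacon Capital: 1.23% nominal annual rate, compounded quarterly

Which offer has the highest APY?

Meridian Mutual: (1 + 0.0207/2)^2 − 1 = 2.081%
Beacon Capital: (1 + 0.0123/4)^4 − 1 = 1.236%
The highest effective annual rate is Meridian Mutual at 2.081%.

Meridian Mutual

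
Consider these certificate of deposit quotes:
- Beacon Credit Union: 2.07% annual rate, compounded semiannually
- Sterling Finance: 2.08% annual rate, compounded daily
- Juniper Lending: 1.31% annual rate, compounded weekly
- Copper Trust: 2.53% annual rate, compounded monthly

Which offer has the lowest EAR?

Beacon Credit Union: (1 + 0.0207/2)^2 − 1 = 2.081%
Sterling Finance: (1 + 0.0208/365)^365 − 1 = 2.102%
Juniper Lending: (1 + 0.0131/52)^52 − 1 = 1.318%
Copper Trust: (1 + 0.0253/12)^12 − 1 = 2.560%
The lowest effective annual rate is Juniper Lending at 1.318%.

Juniper Lending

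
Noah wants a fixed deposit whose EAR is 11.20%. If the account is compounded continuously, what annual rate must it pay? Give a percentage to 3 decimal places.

10.616%

Continuous: nominal r satisfies e^r − 1 = 0.1120.
r = ln(1 + 0.1120) = ln(1.1120) = 0.106160 = 10.616%.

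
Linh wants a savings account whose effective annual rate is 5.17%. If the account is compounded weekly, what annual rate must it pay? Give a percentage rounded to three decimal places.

5.043%

(1 + r/52)^52 − 1 = 0.0517, so 1 + r/52 = 1.0517^(1/52).
r/52 = 0.000970, so r = 0.050432 = 5.043%.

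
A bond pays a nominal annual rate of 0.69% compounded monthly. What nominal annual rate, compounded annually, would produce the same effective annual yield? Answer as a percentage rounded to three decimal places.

0.692%

EAR = (1 + 0.0069/12)^12 − 1 = 0.006922.
Compounded annually, the equivalent nominal rate is the EAR itself: 0.692%.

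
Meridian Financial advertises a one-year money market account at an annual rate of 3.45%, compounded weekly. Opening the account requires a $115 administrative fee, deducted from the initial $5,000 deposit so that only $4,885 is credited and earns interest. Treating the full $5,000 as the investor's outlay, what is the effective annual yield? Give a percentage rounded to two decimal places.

1.13%

Value after one year: 4,885 × (1 + 0.0345/52)^52 = 4,885 × 1.035090 = $5,056.42.
Effective yield on the $5,000 outlay: 5,056.42 / 5,000 − 1 = 0.011283 = 1.13%.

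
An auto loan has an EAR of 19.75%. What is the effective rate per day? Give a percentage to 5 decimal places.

The per-day rate i satisfies (1 + i)^365 = 1 + 0.1975.
i = 1.1975^(1/365) − 1 = 0.0004939 = 0.04939%.

0.04939%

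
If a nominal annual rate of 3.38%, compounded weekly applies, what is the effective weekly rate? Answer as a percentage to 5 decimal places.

0.06500%

With a nominal annual rate compounded weekly, the periodic rate is the nominal rate divided by 52.
i = 0.0338 / 52 = 0.0006500 = 0.06500%.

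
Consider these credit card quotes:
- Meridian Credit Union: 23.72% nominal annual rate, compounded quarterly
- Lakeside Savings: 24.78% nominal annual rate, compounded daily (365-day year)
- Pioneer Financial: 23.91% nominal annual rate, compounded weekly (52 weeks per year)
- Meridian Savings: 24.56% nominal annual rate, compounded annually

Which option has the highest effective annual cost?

Meridian Credit Union: (1 + 0.2372/4)^4 − 1 = 25.915%
Lakeside Savings: (1 + 0.2478/365)^365 − 1 = 28.110%
Pioneer Financial: (1 + 0.2391/52)^52 − 1 = 26.941%
Meridian Savings: compounded annually, EAR = 24.560%
The highest effective annual rate is Lakeside Savings at 28.110%.

Lakeside Savings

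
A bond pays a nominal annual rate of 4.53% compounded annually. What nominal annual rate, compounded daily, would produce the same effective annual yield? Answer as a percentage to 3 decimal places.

Compounded annually, EAR = nominal = 0.045300.
Solve (1 + r/365)^365 = 1.045300: r/365 = 1.045300^(1/365) − 1 = 0.000121, so r = 0.044307 = 4.431%.

4.431%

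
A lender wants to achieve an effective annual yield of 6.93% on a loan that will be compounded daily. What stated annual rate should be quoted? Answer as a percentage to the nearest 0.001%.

6.701%

(1 + r/365)^365 − 1 = 0.0693, so 1 + r/365 = 1.0693^(1/365).
r/365 = 0.000184, so r = 0.067010 = 6.701%.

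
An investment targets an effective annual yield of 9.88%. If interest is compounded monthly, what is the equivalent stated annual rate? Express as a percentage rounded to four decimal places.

(1 + r/12)^12 − 1 = 0.0988, so 1 + r/12 = 1.0988^(1/12).
r/12 = 0.007882, so r = 0.094590 = 9.4590%.

9.4590%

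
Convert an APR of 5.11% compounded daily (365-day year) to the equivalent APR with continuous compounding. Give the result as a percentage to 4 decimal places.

5.1096%

EAR = (1 + 0.0511/365)^365 − 1 = 0.052424.
Equivalent continuous rate: r = ln(1 + 0.052424) = 0.051096 = 5.1096%.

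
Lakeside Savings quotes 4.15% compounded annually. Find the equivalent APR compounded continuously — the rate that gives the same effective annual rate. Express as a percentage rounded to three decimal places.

Compounded annually, EAR = nominal = 0.041500.
Equivalent continuous rate: r = ln(1 + 0.041500) = 0.040662 = 4.066%.

4.066%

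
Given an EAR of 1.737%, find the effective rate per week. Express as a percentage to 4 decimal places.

0.0331%

The per-week rate i satisfies (1 + i)^52 = 1 + 0.01737.
i = 1.01737^(1/52) − 1 = 0.0003312 = 0.0331%.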